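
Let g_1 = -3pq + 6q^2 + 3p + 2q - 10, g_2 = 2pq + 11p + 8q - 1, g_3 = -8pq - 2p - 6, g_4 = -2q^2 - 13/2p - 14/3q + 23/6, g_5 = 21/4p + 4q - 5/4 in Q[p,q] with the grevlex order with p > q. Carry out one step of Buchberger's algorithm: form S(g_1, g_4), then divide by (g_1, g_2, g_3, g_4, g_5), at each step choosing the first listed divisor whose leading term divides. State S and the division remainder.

S(g_1, g_4) = -2q^3 - 13/4p^2 - 10/3pq - 2/3q^2 + 23/12p + 10/3q; remainder on division = 27/98q + 27/98.

lcm(LM(g_1), LM(g_4)) = pq^2.
S = (lcm/LT(g_1))·g_1 − (lcm/LT(g_4))·g_4 = -2q^3 - 13/4p^2 - 10/3pq - 2/3q^2 + 23/12p + 10/3q.
Reduce S modulo (g_1, g_2, g_3, g_4, g_5) in that order:
  leading term q^3: subtract (q)·g_4 from -2q^3 - 13/4p^2 - 10/3pq - 2/3q^2 + 23/12p + 10/3q → -13/4p^2 + 19/6pq + 4q^2 + 23/12p - 1/2q
  leading term p^2: subtract (-13/21p)·g_5 from -13/4p^2 + 19/6pq + 4q^2 + 23/12p - 1/2q → 79/14pq + 4q^2 + 8/7p - 1/2q
  leading term pq: subtract (-79/42)·g_1 from 79/14pq + 4q^2 + 8/7p - 1/2q → 107/7q^2 + 95/14p + 137/42q - 395/21
  leading term q^2: subtract (-107/14)·g_4 from 107/7q^2 + 95/14p + 137/42q - 395/21 → -1201/28p - 1361/42q + 881/84
  leading term p: subtract (-1201/147)·g_5 from -1201/28p - 1361/42q + 881/84 → 27/98q + 27/98
  leading term q: no divisor's leading term divides it; move 27/98q to the remainder.
  leading term 1: no divisor's leading term divides it; move 27/98 to the remainder.
The remainder 27/98q + 27/98 is nonzero, so it would be added as the next basis element.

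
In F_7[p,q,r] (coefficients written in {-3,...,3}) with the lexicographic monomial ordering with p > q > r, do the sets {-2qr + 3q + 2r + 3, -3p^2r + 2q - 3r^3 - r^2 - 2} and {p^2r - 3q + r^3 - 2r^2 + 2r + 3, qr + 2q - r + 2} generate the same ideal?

Since reduced Gröbner bases are canonical representatives of ideals under a given ordering, it suffices to compute and compare them.
Buchberger on the first generating set:
f_1 = -2qr + 3q + 2r + 3, LT = qr.
f_2 = -3p^2r + 2q - 3r^3 - r^2 - 2, LT = p^2r.

S(f_1,f_2): lcm = p^2qr. S = 2p^2q - p^2r + 2p^2 + 3q^2 - qr^3 + 2qr^2 - 3q.
  leading term p^2q: no divisor's leading term divides it; move 2p^2q to the remainder.
  leading term p^2r: subtract (-2)·f_2 from -p^2r + 2p^2 + 3q^2 - qr^3 + 2qr^2 - 3q → 2p^2 + 3q^2 - qr^3 + 2qr^2 + q + r^3 - 2r^2 + 3
  leading term p^2: no divisor's leading term divides it; move 2p^2 to the remainder.
  leading term q^2: no divisor's leading term divides it; move 3q^2 to the remainder.
  leading term qr^3: subtract (-3r^2)·f_1 from -qr^3 + 2qr^2 + q + r^3 - 2r^2 + 3 → -3qr^2 + q + 3
  leading term qr^2: subtract (-2r)·f_1 from -3qr^2 + q + 3 → -qr + q - 3r^2 - r + 3
  leading term qr: subtract (-3)·f_1 from -qr + q - 3r^2 - r + 3 → 3q - 3r^2 - 2r - 2
  leading term q: no divisor's leading term divides it; move 3q to the remainder.
  leading term r^2: no divisor's leading term divides it; move -3r^2 to the remainder.
  leading term r: no divisor's leading term divides it; move -2r to the remainder.
  leading term 1: no divisor's leading term divides it; move -2 to the remainder.
  remainder 2p^2q + 2p^2 + 3q^2 + 3q - 3r^2 - 2r - 2 ≠ 0; add g_3 = 2p^2q + 2p^2 + 3q^2 + 3q - 3r^2 - 2r - 2 to the basis.

The other S-polynomials (S(f_1,g_3), S(f_2,g_3)) all reduce to 0 modulo the current basis, so we have a Gröbner basis.
Inter-reduce: drop elements whose leading term is divisible by another's, tail-reduce, and make monic.
Reduced Gröbner basis: {p^2q + p^2 - 2q^2 - 2q + 2r^2 - r - 1, p^2r - 3q + r^3 - 2r^2 + 3, qr + 2q - r + 2}.

Buchberger on the second generating set:
h_1 = p^2r - 3q + r^3 - 2r^2 + 2r + 3, LT = p^2r.
h_2 = qr + 2q - r + 2, LT = qr.

S(h_1,h_2): lcm = p^2qr. S = -2p^2q + p^2r - 2p^2 - 3q^2 + qr^3 - 2qr^2 + 2qr + 3q.
  leading term p^2q: no divisor's leading term divides it; move -2p^2q to the remainder.
  leading term p^2r: subtract (1)·h_1 from p^2r - 2p^2 - 3q^2 + qr^3 - 2qr^2 + 2qr + 3q → -2p^2 - 3q^2 + qr^3 - 2qr^2 + 2qr - q - r^3 + 2r^2 - 2r - 3
  leading term p^2: no divisor's leading term divides it; move -2p^2 to the remainder.
  leading term q^2: no divisor's leading term divides it; move -3q^2 to the remainder.
  leading term qr^3: subtract (r^2)·h_2 from qr^3 - 2qr^2 + 2qr - q - r^3 + 2r^2 - 2r - 3 → 3qr^2 + 2qr - q - 2r - 3
  leading term qr^2: subtract (3r)·h_2 from 3qr^2 + 2qr - q - 2r - 3 → 3qr - q + 3r^2 - r - 3
  leading term qr: subtract (3)·h_2 from 3qr - q + 3r^2 - r - 3 → 3r^2 + 2r - 2
  leading term r^2: no divisor's leading term divides it; move 3r^2 to the remainder.
  leading term r: no divisor's leading term divides it; move 2r to the remainder.
  leading term 1: no divisor's leading term divides it; move -2 to the remainder.
  remainder -2p^2q - 2p^2 - 3q^2 + 3r^2 + 2r - 2 ≠ 0; add k_3 = -2p^2q - 2p^2 - 3q^2 + 3r^2 + 2r - 2 to the basis.

The other S-polynomials (S(h_1,k_3), S(h_2,k_3)) all reduce to 0 modulo the current basis, so we have a Gröbner basis.
Inter-reduce: drop elements whose leading term is divisible by another's, tail-reduce, and make monic.
Reduced Gröbner basis: {p^2q + p^2 - 2q^2 + 2r^2 - r + 1, p^2r - 3q + r^3 - 2r^2 + 2r + 3, qr + 2q - r + 2}.

Since the reduced bases disagree, the two ideals are not the same.

No, the ideals differ.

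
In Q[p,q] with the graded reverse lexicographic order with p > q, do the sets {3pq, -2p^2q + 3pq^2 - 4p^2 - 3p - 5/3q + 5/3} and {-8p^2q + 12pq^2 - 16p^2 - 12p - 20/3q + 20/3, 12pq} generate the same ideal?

Yes, the ideals are equal.

Two ideals are equal iff their reduced Gröbner bases coincide (the reduced basis is unique for a fixed ordering).
Buchberger on the first generating set:
f_1 = 3pq, LT = pq.
f_2 = -2p^2q + 3pq^2 - 4p^2 - 3p - 5/3q + 5/3, LT = p^2q.

S(f_1,f_2): lcm = p^2q. S = 3/2pq^2 - 2p^2 - 3/2p - 5/6q + 5/6.
  reduce S modulo (f_1, f_2):
  remainder -2p^2 - 3/2p - 5/6q + 5/6 ≠ 0; add g_3 = -2p^2 - 3/2p - 5/6q + 5/6 to the basis.

S(f_1,g_3): lcm = p^2q. S = -3/4pq - 5/12q^2 + 5/12q.
  reduce S modulo (f_1, f_2, g_3):
  remainder -5/12q^2 + 5/12q ≠ 0; add g_4 = -5/12q^2 + 5/12q to the basis.

The other S-polynomials (S(f_2,g_3), S(f_1,g_4), S(f_2,g_4), S(g_3,g_4)) all reduce to 0 modulo the current basis, so we have a Gröbner basis.
Inter-reduce: drop elements whose leading term is divisible by another's, tail-reduce, and make monic.
Reduced Gröbner basis: {p^2 + 3/4p + 5/12q - 5/12, pq, q^2 - q}.

Buchberger on the second generating set:
h_1 = -8p^2q + 12pq^2 - 16p^2 - 12p - 20/3q + 20/3, LT = p^2q.
h_2 = 12pq, LT = pq.

S(h_1,h_2): lcm = p^2q. S = -3/2pq^2 + 2p^2 + 3/2p + 5/6q - 5/6.
  reduce S modulo (h_1, h_2):
  remainder 2p^2 + 3/2p + 5/6q - 5/6 ≠ 0; add k_3 = 2p^2 + 3/2p + 5/6q - 5/6 to the basis.

S(h_1,k_3): lcm = p^2q. S = -3/2pq^2 + 2p^2 - 3/4pq - 5/12q^2 + 3/2p + 5/4q - 5/6.
  reduce S modulo (h_1, h_2, k_3):
  remainder -5/12q^2 + 5/12q ≠ 0; add k_4 = -5/12q^2 + 5/12q to the basis.

The other S-polynomials (S(h_2,k_3), S(h_1,k_4), S(h_2,k_4), S(k_3,k_4)) all reduce to 0 modulo the current basis, so we have a Gröbner basis.
Inter-reduce: drop elements whose leading term is divisible by another's, tail-reduce, and make monic.
Reduced Gröbner basis: {p^2 + 3/4p + 5/12q - 5/12, pq, q^2 - q}.

These coincide, so the ideals are equal.
The same test decides containment: I ⊆ J iff every generator of I reduces to 0 modulo a Gröbner basis of J.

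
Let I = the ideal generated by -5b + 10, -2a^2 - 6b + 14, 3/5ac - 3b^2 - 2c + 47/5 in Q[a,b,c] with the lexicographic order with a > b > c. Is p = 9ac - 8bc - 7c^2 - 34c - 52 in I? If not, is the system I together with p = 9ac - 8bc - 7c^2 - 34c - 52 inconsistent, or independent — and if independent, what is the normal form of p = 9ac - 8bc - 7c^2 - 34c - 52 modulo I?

First compute the reduced Gröbner basis of I by Buchberger's algorithm.
f_1 = -5b + 10, LT = b.
f_2 = -2a^2 - 6b + 14, LT = a^2.
f_3 = 3/5ac - 3b^2 - 2c + 47/5, LT = ac.

S(f_2,f_3): lcm = a^2c. S = 5ab^2 + 10/3ac - 47/3a + 3bc - 7c.
  leading term ab^2: subtract (-ab)·f_1 from 5ab^2 + 10/3ac - 47/3a + 3bc - 7c → 10ab + 10/3ac - 47/3a + 3bc - 7c
  leading term ab: subtract (-2a)·f_1 from 10ab + 10/3ac - 47/3a + 3bc - 7c → 10/3ac + 13/3a + 3bc - 7c
  leading term ac: subtract (50/9)·f_3 from 10/3ac + 13/3a + 3bc - 7c → 13/3a + 50/3b^2 + 3bc + 37/9c - 470/9
  leading term a: no divisor's leading term divides it; move 13/3a to the remainder.
  leading term b^2: subtract (-10/3b)·f_1 from 50/3b^2 + 3bc + 37/9c - 470/9 → 3bc + 100/3b + 37/9c - 470/9
  leading term bc: subtract (-3/5c)·f_1 from 3bc + 100/3b + 37/9c - 470/9 → 100/3b + 91/9c - 470/9
  leading term b: subtract (-20/3)·f_1 from 100/3b + 91/9c - 470/9 → 91/9c + 130/9
  leading term c: no divisor's leading term divides it; move 91/9c to the remainder.
  leading term 1: no divisor's leading term divides it; move 130/9 to the remainder.
  remainder 13/3a + 91/9c + 130/9 ≠ 0; add h_4 = 13/3a + 91/9c + 130/9 to the basis.

S(f_3,h_4): lcm = ac. S = -5b^2 - 7/3c^2 - 20/3c + 47/3.
  leading term b^2: subtract (b)·f_1 from -5b^2 - 7/3c^2 - 20/3c + 47/3 → -10b - 7/3c^2 - 20/3c + 47/3
  leading term b: subtract (2)·f_1 from -10b - 7/3c^2 - 20/3c + 47/3 → -7/3c^2 - 20/3c - 13/3
  leading term c^2: no divisor's leading term divides it; move -7/3c^2 to the remainder.
  leading term c: no divisor's leading term divides it; move -20/3c to the remainder.
  leading term 1: no divisor's leading term divides it; move -13/3 to the remainder.
  remainder -7/3c^2 - 20/3c - 13/3 ≠ 0; add h_5 = -7/3c^2 - 20/3c - 13/3 to the basis.

The other S-polynomials (S(f_1,f_2), S(f_1,f_3), S(f_1,h_4), S(f_2,h_4), S(f_1,h_5), S(f_2,h_5), S(f_3,h_5), S(h_4,h_5)) all reduce to 0 modulo the current basis, so we have a Gröbner basis.
Inter-reduce: drop elements whose leading term is divisible by another's, tail-reduce, and make monic.
Reduced Gröbner basis: {a + 7/3c + 10/3, b - 2, c^2 + 20/7c + 13/7}.
Label its elements g_1 = a + 7/3c + 10/3, g_2 = b - 2, g_3 = c^2 + 20/7c + 13/7.

Reduce p = 9ac - 8bc - 7c^2 - 34c - 52 modulo G:
  leading term ac: subtract (9c)·g_1 from 9ac - 8bc - 7c^2 - 34c - 52 → -8bc - 28c^2 - 64c - 52
  leading term bc: subtract (-8c)·g_2 from -8bc - 28c^2 - 64c - 52 → -28c^2 - 80c - 52
  leading term c^2: subtract (-28)·g_3 from -28c^2 - 80c - 52 → 0
  normal form = 0.
Since the normal form is 0, p ∈ I.

9ac - 8bc - 7c^2 - 34c - 52 lies in I (it reduces to 0).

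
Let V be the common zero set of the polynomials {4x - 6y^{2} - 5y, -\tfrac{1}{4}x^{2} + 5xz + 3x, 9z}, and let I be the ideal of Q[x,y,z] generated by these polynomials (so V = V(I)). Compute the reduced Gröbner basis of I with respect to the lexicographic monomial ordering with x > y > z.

G = {x - \tfrac{3}{2}y^{2} - \tfrac{5}{4}y, y^{4} + \tfrac{5}{3}y^{3} - \tfrac{263}{36}y^{2} - \tfrac{20}{3}y, z}

f_1 = 4x - 6y^{2} - 5y, LT = x.
f_2 = -\tfrac{1}{4}x^{2} + 5xz + 3x, LT = x^{2}.
f_3 = 9z, LT = z.

S(f_1,f_2): lcm = x^{2}. S = -\tfrac{3}{2}xy^{2} - \tfrac{5}{4}xy + 20xz + 12x.
  reduce S modulo (f_1, f_2, f_3):
  remainder -\tfrac{9}{4}y^{4} - \tfrac{15}{4}y^{3} + \tfrac{263}{16}y^{2} + 15y ≠ 0; add g_4 = -\tfrac{9}{4}y^{4} - \tfrac{15}{4}y^{3} + \tfrac{263}{16}y^{2} + 15y to the basis.

The other S-polynomials (S(f_1,f_3), S(f_2,f_3), S(f_1,g_4), S(f_2,g_4), S(f_3,g_4)) all reduce to 0 modulo the current basis, so we have a Gröbner basis.
Inter-reduce: drop elements whose leading term is divisible by another's, tail-reduce, and make monic.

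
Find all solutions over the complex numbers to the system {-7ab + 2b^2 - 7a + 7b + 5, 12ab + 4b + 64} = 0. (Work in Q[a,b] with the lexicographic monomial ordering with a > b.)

{(5, -1), (4/21 - sqrt(551)*I/21, -11/6 - sqrt(551)*I/6), (4/21 + sqrt(551)*I/21, -11/6 + sqrt(551)*I/6)}

Compute a lex Gröbner basis by Buchberger's algorithm.
f_1 = -7ab - 7a + 2b^2 + 7b + 5, LT = ab.
f_2 = 12ab + 4b + 64, LT = ab.

S(f_1,f_2): lcm = ab. S = a - 2/7b^2 - 4/3b - 127/21.
  leading term a: no divisor's leading term divides it; move a to the remainder.
  leading term b^2: no divisor's leading term divides it; move -2/7b^2 to the remainder.
  leading term b: no divisor's leading term divides it; move -4/3b to the remainder.
  leading term 1: no divisor's leading term divides it; move -127/21 to the remainder.
  remainder a - 2/7b^2 - 4/3b - 127/21 ≠ 0; add h_3 = a - 2/7b^2 - 4/3b - 127/21 to the basis.

S(f_1,h_3): lcm = ab. S = a + 2/7b^3 + 22/21b^2 + 106/21b - 5/7.
  leading term a: subtract (1)·h_3 from a + 2/7b^3 + 22/21b^2 + 106/21b - 5/7 → 2/7b^3 + 4/3b^2 + 134/21b + 16/3
  leading term b^3: no divisor's leading term divides it; move 2/7b^3 to the remainder.
  leading term b^2: no divisor's leading term divides it; move 4/3b^2 to the remainder.
  leading term b: no divisor's leading term divides it; move 134/21b to the remainder.
  leading term 1: no divisor's leading term divides it; move 16/3 to the remainder.
  remainder 2/7b^3 + 4/3b^2 + 134/21b + 16/3 ≠ 0; add h_4 = 2/7b^3 + 4/3b^2 + 134/21b + 16/3 to the basis.

The other S-polynomials (S(f_2,h_3), S(f_1,h_4), S(f_2,h_4), S(h_3,h_4)) all reduce to 0 modulo the current basis, so we have a Gröbner basis.
Inter-reduce: drop elements whose leading term is divisible by another's, tail-reduce, and make monic.
Reduced Gröbner basis: {a - 2/7b^2 - 4/3b - 127/21, b^3 + 14/3b^2 + 67/3b + 56/3}.

Elimination: the polynomial b^3 + 14/3b^2 + 67/3b + 56/3 lies in the elimination ideal for b, so b ∈ {-1, -11/6 - sqrt(551)*I/6, -11/6 + sqrt(551)*I/6}. For each such b, the remaining basis elements (now univariate) give the rest of the solution.
  b = -1: the earlier basis element becomes a - 5 = 0, giving a = 5 — point (5, -1).
  b = -11/6 - sqrt(551)*I/6: the earlier basis element becomes a - 4/21 + sqrt(551)*I/21 = 0, giving a = 4/21 - sqrt(551)*I/21 — point (4/21 - sqrt(551)*I/21, -11/6 - sqrt(551)*I/6).
  b = -11/6 + sqrt(551)*I/6: the earlier basis element becomes a - 4/21 - sqrt(551)*I/21 = 0, giving a = 4/21 + sqrt(551)*I/21 — point (4/21 + sqrt(551)*I/21, -11/6 + sqrt(551)*I/6).
Substituting each solution back into the original system confirms all equations vanish.
This is the nonlinear analogue of row-reducing a linear system.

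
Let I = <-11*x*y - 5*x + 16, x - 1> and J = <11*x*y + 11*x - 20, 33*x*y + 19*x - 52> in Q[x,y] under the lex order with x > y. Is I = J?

Equality of ideals is decidable: compute both reduced Gröbner bases (unique for the ordering) and check whether they agree.
Buchberger on the first generating set:
f_1 = -11*x*y - 5*x + 16, LT = x*y.
f_2 = x - 1, LT = x.

S(f_1,f_2): lcm = x*y. S = 5/11*x + y - 16/11.
  reduce S modulo (f_1, f_2):
  remainder y - 1 ≠ 0; add g_3 = y - 1 to the basis.

The other S-polynomials (S(f_1,g_3), S(f_2,g_3)) all reduce to 0 modulo the current basis, so we have a Gröbner basis.
Inter-reduce: drop elements whose leading term is divisible by another's, tail-reduce, and make monic.
Reduced Gröbner basis: {x - 1, y - 1}.

Buchberger on the second generating set:
h_1 = 11*x*y + 11*x - 20, LT = x*y.
h_2 = 33*x*y + 19*x - 52, LT = x*y.

S(h_1,h_2): lcm = x*y. S = 14/33*x - 8/33.
  reduce S modulo (h_1, h_2):
  remainder 14/33*x - 8/33 ≠ 0; add k_3 = 14/33*x - 8/33 to the basis.

S(h_1,k_3): lcm = x*y. S = x + 4/7*y - 20/11.
  reduce S modulo (h_1, h_2, k_3):
  remainder 4/7*y - 96/77 ≠ 0; add k_4 = 4/7*y - 96/77 to the basis.

The other S-polynomials (S(h_2,k_3), S(h_1,k_4), S(h_2,k_4), S(k_3,k_4)) all reduce to 0 modulo the current basis, so we have a Gröbner basis.
Inter-reduce: drop elements whose leading term is divisible by another's, tail-reduce, and make monic.
Reduced Gröbner basis: {x - 4/7, y - 24/11}.

These differ, so the ideals are not equal.

No, the ideals differ.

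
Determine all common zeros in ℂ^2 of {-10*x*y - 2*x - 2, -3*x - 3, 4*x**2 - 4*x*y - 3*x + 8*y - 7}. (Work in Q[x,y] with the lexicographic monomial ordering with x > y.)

{(-1, 0)}

Compute a lex Gröbner basis by Buchberger's algorithm.
f_1 = -10*x*y - 2*x - 2, LT = x*y.
f_2 = -3*x - 3, LT = x.
f_3 = 4*x**2 - 4*x*y - 3*x + 8*y - 7, LT = x**2.

S(f_1,f_2): lcm = x*y. S = 1/5*x - y + 1/5.
  reduce S modulo (f_1, f_2, f_3):
  remainder -y ≠ 0; add h_4 = -y to the basis.

The other S-polynomials (S(f_1,f_3), S(f_2,f_3), S(f_1,h_4), S(f_2,h_4), S(f_3,h_4)) all reduce to 0 modulo the current basis, so we have a Gröbner basis.
Inter-reduce: drop elements whose leading term is divisible by another's, tail-reduce, and make monic.
Reduced Gröbner basis: {x + 1, y}.

A lex Gröbner basis eliminates variables successively. Here y depends only on y, with roots {0}; lifting each root through the earlier basis elements recovers the full solutions.
  y = 0: the earlier basis element becomes x + 1 = 0, giving x = -1 — point (-1, 0).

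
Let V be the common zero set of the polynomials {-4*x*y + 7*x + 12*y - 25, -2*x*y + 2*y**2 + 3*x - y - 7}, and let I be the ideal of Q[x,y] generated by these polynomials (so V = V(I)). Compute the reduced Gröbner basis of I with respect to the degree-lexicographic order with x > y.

f_1 = -4*x*y + 7*x + 12*y - 25, LT = x*y.
f_2 = -2*x*y + 2*y**2 + 3*x - y - 7, LT = x*y.

S(f_1,f_2): lcm = x*y. S = y**2 - 1/4*x - 7/2*y + 11/4.
  leading term y**2: no divisor's leading term divides it; move y**2 to the remainder.
  leading term x: no divisor's leading term divides it; move -1/4*x to the remainder.
  leading term y: no divisor's leading term divides it; move -7/2*y to the remainder.
  leading term 1: no divisor's leading term divides it; move 11/4 to the remainder.
  remainder y**2 - 1/4*x - 7/2*y + 11/4 ≠ 0; add g_3 = y**2 - 1/4*x - 7/2*y + 11/4 to the basis.

S(f_1,g_3): lcm = x*y**2. S = 1/4*x**2 + 7/4*x*y - 3*y**2 - 11/4*x + 25/4*y.
  leading term x**2: no divisor's leading term divides it; move 1/4*x**2 to the remainder.
  leading term x*y: subtract (-7/16)·f_1 from 7/4*x*y - 3*y**2 - 11/4*x + 25/4*y → -3*y**2 + 5/16*x + 23/2*y - 175/16
  leading term y**2: subtract (-3)·g_3 from -3*y**2 + 5/16*x + 23/2*y - 175/16 → -7/16*x + y - 43/16
  leading term x: no divisor's leading term divides it; move -7/16*x to the remainder.
  leading term y: no divisor's leading term divides it; move y to the remainder.
  leading term 1: no divisor's leading term divides it; move -43/16 to the remainder.
  remainder 1/4*x**2 - 7/16*x + y - 43/16 ≠ 0; add g_4 = 1/4*x**2 - 7/16*x + y - 43/16 to the basis.

The other S-polynomials (S(f_2,g_3), S(f_1,g_4), S(f_2,g_4), S(g_3,g_4)) all reduce to 0 modulo the current basis, so we have a Gröbner basis.
Inter-reduce: drop elements whose leading term is divisible by another's, tail-reduce, and make monic.

G = {x**2 - 7/4*x + 4*y - 43/4, x*y - 7/4*x - 3*y + 25/4, y**2 - 1/4*x - 7/2*y + 11/4}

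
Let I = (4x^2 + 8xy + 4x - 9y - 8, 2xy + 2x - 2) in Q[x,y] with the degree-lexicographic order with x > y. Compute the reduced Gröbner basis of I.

G = {x^2 - x - 9/4y, xy + x - 1, y^2 - 4/9x + y + 4/9}

f_1 = 4x^2 + 8xy + 4x - 9y - 8, LT = x^2.
f_2 = 2xy + 2x - 2, LT = xy.

S(f_1,f_2): lcm = x^2y. S = 2xy^2 - x^2 + xy - 9/4y^2 + x - 2y.
  leading term xy^2: subtract (y)·f_2 from 2xy^2 - x^2 + xy - 9/4y^2 + x - 2y → -x^2 - xy - 9/4y^2 + x
  leading term x^2: subtract (-1/4)·f_1 from -x^2 - xy - 9/4y^2 + x → xy - 9/4y^2 + 2x - 9/4y - 2
  leading term xy: subtract (1/2)·f_2 from xy - 9/4y^2 + 2x - 9/4y - 2 → -9/4y^2 + x - 9/4y - 1
  leading term y^2: no divisor's leading term divides it; move -9/4y^2 to the remainder.
  leading term x: no divisor's leading term divides it; move x to the remainder.
  leading term y: no divisor's leading term divides it; move -9/4y to the remainder.
  leading term 1: no divisor's leading term divides it; move -1 to the remainder.
  remainder -9/4y^2 + x - 9/4y - 1 ≠ 0; add g_3 = -9/4y^2 + x - 9/4y - 1 to the basis.

S(f_1,g_3): leading monomials are coprime, so the S-polynomial reduces to 0 (Buchberger's first criterion).
S(f_2,g_3): lcm = xy^2. S = 4/9x^2 - 4/9x - y.
  leading term x^2: subtract (1/9)·f_1 from 4/9x^2 - 4/9x - y → -8/9xy - 8/9x + 8/9
  leading term xy: subtract (-4/9)·f_2 from -8/9xy - 8/9x + 8/9 → 0
  remainder 0.

Every S-polynomial of the final basis reduces to 0, so we have a Gröbner basis.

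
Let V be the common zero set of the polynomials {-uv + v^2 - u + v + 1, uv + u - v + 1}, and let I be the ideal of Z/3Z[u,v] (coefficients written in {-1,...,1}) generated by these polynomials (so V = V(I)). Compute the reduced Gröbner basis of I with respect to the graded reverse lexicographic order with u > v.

G = {u, v - 1}

f_1 = -uv + v^2 - u + v + 1, LT = uv.
f_2 = uv + u - v + 1, LT = uv.

S(f_1,f_2): lcm = uv. S = -v^2 + 1.
  reduce S modulo (f_1, f_2):
  remainder -v^2 + 1 ≠ 0; add g_3 = -v^2 + 1 to the basis.

S(f_1,g_3): lcm = uv^2. S = -v^3 + uv - v^2 + u - v.
  reduce S modulo (f_1, f_2, g_3):
  remainder -v + 1 ≠ 0; add g_4 = -v + 1 to the basis.

S(f_1,g_4): lcm = uv. S = -v^2 - u - v - 1.
  reduce S modulo (f_1, f_2, g_3, g_4):
  remainder -u ≠ 0; add g_5 = -u to the basis.

The other S-polynomials (S(f_2,g_3), S(f_2,g_4), S(g_3,g_4), S(f_1,g_5), S(f_2,g_5), S(g_3,g_5), S(g_4,g_5)) all reduce to 0 modulo the current basis, so we have a Gröbner basis.
Inter-reduce: drop elements whose leading term is divisible by another's, tail-reduce, and make monic.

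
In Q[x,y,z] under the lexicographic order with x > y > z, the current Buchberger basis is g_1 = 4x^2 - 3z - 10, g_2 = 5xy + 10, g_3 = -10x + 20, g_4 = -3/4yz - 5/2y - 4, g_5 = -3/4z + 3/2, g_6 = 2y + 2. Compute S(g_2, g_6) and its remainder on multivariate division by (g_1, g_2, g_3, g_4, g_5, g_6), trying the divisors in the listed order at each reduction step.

S(g_2, g_6) = -x + 2; remainder on division = 0.

lcm(LM(g_2), LM(g_6)) = xy.
S = (lcm/LT(g_2))·g_2 − (lcm/LT(g_6))·g_6 = -x + 2.
Reduce S modulo (g_1, g_2, g_3, g_4, g_5, g_6) in that order:
  leading term x: subtract (1/10)·g_3 from -x + 2 → 0
The remainder is 0, so this S-polynomial contributes no new basis element.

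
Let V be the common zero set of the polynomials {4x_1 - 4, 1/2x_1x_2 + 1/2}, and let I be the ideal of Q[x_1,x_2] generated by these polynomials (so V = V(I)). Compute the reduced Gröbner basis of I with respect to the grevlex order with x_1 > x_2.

Buchberger's algorithm terminates because the ascending chain of leading-term ideals stabilizes.

f_1 = 4x_1 - 4, LT = x_1.
f_2 = 1/2x_1x_2 + 1/2, LT = x_1x_2.

S(f_1,f_2): lcm = x_1x_2. S = -x_2 - 1.
  leading term x_2: no divisor's leading term divides it; move -x_2 to the remainder.
  leading term 1: no divisor's leading term divides it; move -1 to the remainder.
  remainder -x_2 - 1 ≠ 0; add g_3 = -x_2 - 1 to the basis.

The other S-polynomials (S(f_1,g_3), S(f_2,g_3)) all reduce to 0 modulo the current basis, so we have a Gröbner basis.
Inter-reduce: drop elements whose leading term is divisible by another's, tail-reduce, and make monic.

G = {x_1 - 1, x_2 + 1}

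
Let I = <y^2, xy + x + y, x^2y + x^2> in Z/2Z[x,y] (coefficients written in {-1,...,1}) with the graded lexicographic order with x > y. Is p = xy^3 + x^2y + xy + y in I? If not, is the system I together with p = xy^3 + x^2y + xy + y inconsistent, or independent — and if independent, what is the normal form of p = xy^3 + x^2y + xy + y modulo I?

First compute the reduced Gröbner basis of I by Buchberger's algorithm.
f_1 = y^2, LT = y^2.
f_2 = xy + x + y, LT = xy.
f_3 = x^2y + x^2, LT = x^2y.

S(f_1,f_2): lcm = xy^2. S = xy + y^2.
  leading term xy: subtract (1)·f_2 from xy + y^2 → y^2 + x + y
  leading term y^2: subtract (1)·f_1 from y^2 + x + y → x + y
  leading term x: no divisor's leading term divides it; move x to the remainder.
  leading term y: no divisor's leading term divides it; move y to the remainder.
  remainder x + y ≠ 0; add h_4 = x + y to the basis.

The other S-polynomials (S(f_1,f_3), S(f_2,f_3), S(f_1,h_4), S(f_2,h_4), S(f_3,h_4)) all reduce to 0 modulo the current basis, so we have a Gröbner basis.
Inter-reduce: drop elements whose leading term is divisible by another's, tail-reduce, and make monic.
Reduced Gröbner basis: {y^2, x + y}.
Label its elements g_1 = y^2, g_2 = x + y.

Reduce p = xy^3 + x^2y + xy + y modulo G:
  leading term xy^3: subtract (xy)·g_1 from xy^3 + x^2y + xy + y → x^2y + xy + y
  leading term x^2y: subtract (xy)·g_2 from x^2y + xy + y → xy^2 + xy + y
  leading term xy^2: subtract (x)·g_1 from xy^2 + xy + y → xy + y
  leading term xy: subtract (y)·g_2 from xy + y → y^2 + y
  leading term y^2: subtract (1)·g_1 from y^2 + y → y
  leading term y: no divisor's leading term divides it; move y to the remainder.
  normal form = y.
The normal form is nonzero, so p ∉ I. Since p minus its normal form lies in I, I + (p) = I + (r) where r = y; decide whether this ideal is the whole ring.
Run Buchberger on G together with r (pairs among the g_i already reduce to 0 since G is a Gröbner basis):
g_1 = y^2, LT = y^2.
g_2 = x + y, LT = x.
r = y, LT = y.

The S-polynomials (S(g_1,g_2), S(g_1,r), S(g_2,r)) all reduce to 0 modulo the current basis, so we have a Gröbner basis.
Inter-reduce: drop elements whose leading term is divisible by another's, tail-reduce, and make monic.
Reduced Gröbner basis: {x, y}.
The reduced Gröbner basis of I + (p) is {x, y} ≠ {1}, a proper ideal, so the enlarged system stays consistent: p is independent of I, with normal form y.

xy^3 + x^2y + xy + y is independent of I; its normal form modulo I is y.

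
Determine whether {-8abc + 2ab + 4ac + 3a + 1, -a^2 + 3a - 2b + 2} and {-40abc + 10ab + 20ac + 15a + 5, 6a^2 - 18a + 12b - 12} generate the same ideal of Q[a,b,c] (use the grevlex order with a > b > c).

Equality of ideals is decidable: compute both reduced Gröbner bases (unique for the ordering) and check whether they agree.
Buchberger on the first generating set:
f_1 = -8abc + 2ab + 4ac + 3a + 1, LT = abc.
f_2 = -a^2 + 3a - 2b + 2, LT = a^2.

S(f_1,f_2): lcm = a^2bc. S = -1/4a^2b - 1/2a^2c + 3abc - 2b^2c - 3/8a^2 + 2bc - 1/8a.
  reduce S modulo (f_1, f_2):
  remainder -2b^2c + 1/2b^2 + 3bc - 1/8a + 1/4b - c - 3/8 ≠ 0; add g_3 = -2b^2c + 1/2b^2 + 3bc - 1/8a + 1/4b - c - 3/8 to the basis.

The other S-polynomials (S(f_1,g_3), S(f_2,g_3)) all reduce to 0 modulo the current basis, so we have a Gröbner basis.
Inter-reduce: drop elements whose leading term is divisible by another's, tail-reduce, and make monic.
Reduced Gröbner basis: {abc - 1/4ab - 1/2ac - 3/8a - 1/8, b^2c - 1/4b^2 - 3/2bc + 1/16a - 1/8b + 1/2c + 3/16, a^2 - 3a + 2b - 2}.

Buchberger on the second generating set:
h_1 = -40abc + 10ab + 20ac + 15a + 5, LT = abc.
h_2 = 6a^2 - 18a + 12b - 12, LT = a^2.

S(h_1,h_2): lcm = a^2bc. S = -1/4a^2b - 1/2a^2c + 3abc - 2b^2c - 3/8a^2 + 2bc - 1/8a.
  reduce S modulo (h_1, h_2):
  remainder -2b^2c + 1/2b^2 + 3bc - 1/8a + 1/4b - c - 3/8 ≠ 0; add k_3 = -2b^2c + 1/2b^2 + 3bc - 1/8a + 1/4b - c - 3/8 to the basis.

The other S-polynomials (S(h_1,k_3), S(h_2,k_3)) all reduce to 0 modulo the current basis, so we have a Gröbner basis.
Inter-reduce: drop elements whose leading term is divisible by another's, tail-reduce, and make monic.
Reduced Gröbner basis: {abc - 1/4ab - 1/2ac - 3/8a - 1/8, b^2c - 1/4b^2 - 3/2bc + 1/16a - 1/8b + 1/2c + 3/16, a^2 - 3a + 2b - 2}.

Same reduced basis, so the two generating sets span the same ideal.

Yes, the ideals are equal.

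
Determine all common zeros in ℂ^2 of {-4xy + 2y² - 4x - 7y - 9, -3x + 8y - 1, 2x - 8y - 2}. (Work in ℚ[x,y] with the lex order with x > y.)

{(-3, -1)}

Compute a lex Gröbner basis by Buchberger's algorithm.
f_1 = -4xy - 4x + 2y² - 7y - 9, LT = xy.
f_2 = -3x + 8y - 1, LT = x.
f_3 = 2x - 8y - 2, LT = x.

S(f_1,f_2): lcm = xy. S = x + 13/6y² + 17/12y + 9/4.
  leading term x: subtract (-⅓)·f_2 from x + 13/6y² + 17/12y + 9/4 → 13/6y² + 49/12y + 23/12
  leading term y²: no divisor's leading term divides it; move 13/6y² to the remainder.
  leading term y: no divisor's leading term divides it; move 49/12y to the remainder.
  leading term 1: no divisor's leading term divides it; move 23/12 to the remainder.
  remainder 13/6y² + 49/12y + 23/12 ≠ 0; add h_4 = 13/6y² + 49/12y + 23/12 to the basis.

S(f_1,f_3): lcm = xy. S = x + 7/2y² + 11/4y + 9/4.
  leading term x: subtract (-⅓)·f_2 from x + 7/2y² + 11/4y + 9/4 → 7/2y² + 65/12y + 23/12
  leading term y²: subtract (21/13)·h_4 from 7/2y² + 65/12y + 23/12 → -46/39y - 46/39
  leading term y: no divisor's leading term divides it; move -46/39y to the remainder.
  leading term 1: no divisor's leading term divides it; move -46/39 to the remainder.
  remainder -46/39y - 46/39 ≠ 0; add h_5 = -46/39y - 46/39 to the basis.

S(f_2,f_3): lcm = x. S = 4/3y + 4/3.
  leading term y: subtract (-26/23)·h_5 from 4/3y + 4/3 → 0
  remainder 0.

S(f_1,h_4): lcm = xy². S = -23/26xy - 23/26x - ½y³ + 7/4y² + 9/4y.
  leading term xy: subtract (23/104)·f_1 from -23/26xy - 23/26x - ½y³ + 7/4y² + 9/4y → -½y³ + 17/13y² + 395/104y + 207/104
  leading term y³: subtract (-3/13y)·h_4 from -½y³ + 17/13y² + 395/104y + 207/104 → 9/4y² + 441/104y + 207/104
  leading term y²: subtract (27/26)·h_4 from 9/4y² + 441/104y + 207/104 → 0
  remainder 0.

S(f_2,h_4): leading monomials are coprime, so the S-polynomial reduces to 0 (Buchberger's first criterion).
S(f_3,h_4): leading monomials are coprime, so the S-polynomial reduces to 0 (Buchberger's first criterion).
S(f_1,h_5): lcm = xy. S = -½y² + 7/4y + 9/4.
  leading term y²: subtract (-3/13)·h_4 from -½y² + 7/4y + 9/4 → 35/13y + 35/13
  leading term y: subtract (-105/46)·h_5 from 35/13y + 35/13 → 0
  remainder 0.

S(f_2,h_5): leading monomials are coprime, so the S-polynomial reduces to 0 (Buchberger's first criterion).
S(f_3,h_5): leading monomials are coprime, so the S-polynomial reduces to 0 (Buchberger's first criterion).
S(h_4,h_5): lcm = y². S = 23/26y + 23/26.
  leading term y: subtract (-¾)·h_5 from 23/26y + 23/26 → 0
  remainder 0.

Every S-polynomial of the final basis reduces to 0, so we have a Gröbner basis.
Inter-reduce: drop elements whose leading term is divisible by another's, tail-reduce, and make monic.
Reduced Gröbner basis: {x + 3, y + 1}.

The lex basis is triangular: the last element involves only y. Solving y + 1 = 0 gives y ∈ {-1}; substituting each value into the earlier elements determines the remaining variables.
  y = -1: the earlier basis element becomes x + 3 = 0, giving x = -3 — point (-3, -1).
Check: every point annihilates each of the original generators.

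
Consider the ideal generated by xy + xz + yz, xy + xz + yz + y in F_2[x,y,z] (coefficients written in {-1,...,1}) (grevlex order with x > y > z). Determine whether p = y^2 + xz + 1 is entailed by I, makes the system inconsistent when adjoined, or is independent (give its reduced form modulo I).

First compute the reduced Gröbner basis of I by Buchberger's algorithm.
f_1 = xy + xz + yz, LT = xy.
f_2 = xy + xz + yz + y, LT = xy.

S(f_1,f_2): lcm = xy. S = y.
  reduce S modulo (f_1, f_2):
  remainder y ≠ 0; add h_3 = y to the basis.

S(f_1,h_3): lcm = xy. S = xz + yz.
  reduce S modulo (f_1, f_2, h_3):
  remainder xz ≠ 0; add h_4 = xz to the basis.

The other S-polynomials (S(f_2,h_3), S(f_1,h_4), S(f_2,h_4), S(h_3,h_4)) all reduce to 0 modulo the current basis, so we have a Gröbner basis.
Inter-reduce: drop elements whose leading term is divisible by another's, tail-reduce, and make monic.
Reduced Gröbner basis: {xz, y}.
Label its elements g_1 = xz, g_2 = y.

Reduce p = y^2 + xz + 1 modulo G:
  leading term y^2: subtract (y)·g_2 from y^2 + xz + 1 → xz + 1
  leading term xz: subtract (1)·g_1 from xz + 1 → 1
  leading term 1: no divisor's leading term divides it; move 1 to the remainder.
  normal form = 1.
The normal form is nonzero, so p ∉ I. Since p minus its normal form lies in I, I + (p) = I + (r) where r = 1; decide whether this ideal is the whole ring.
Here r = 1 is a nonzero constant, hence a unit: 1 ∈ I + (p), the Gröbner basis of I + (p) is {1}, and the enlarged system has no common solution — adjoining p is inconsistent.

Adjoining y^2 + xz + 1 makes the ideal the whole ring: the system is inconsistent.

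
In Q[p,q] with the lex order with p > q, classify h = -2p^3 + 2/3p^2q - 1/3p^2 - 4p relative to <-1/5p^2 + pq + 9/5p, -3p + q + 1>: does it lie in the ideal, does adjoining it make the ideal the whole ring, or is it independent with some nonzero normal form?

First compute the reduced Gröbner basis of I by Buchberger's algorithm.
f_1 = -1/5p^2 + pq + 9/5p, LT = p^2.
f_2 = -3p + q + 1, LT = p.

S(f_1,f_2): lcm = p^2. S = -14/3pq - 26/3p.
  leading term pq: subtract (14/9q)·f_2 from -14/3pq - 26/3p → -26/3p - 14/9q^2 - 14/9q
  leading term p: subtract (26/9)·f_2 from -26/3p - 14/9q^2 - 14/9q → -14/9q^2 - 40/9q - 26/9
  leading term q^2: no divisor's leading term divides it; move -14/9q^2 to the remainder.
  leading term q: no divisor's leading term divides it; move -40/9q to the remainder.
  leading term 1: no divisor's leading term divides it; move -26/9 to the remainder.
  remainder -14/9q^2 - 40/9q - 26/9 ≠ 0; add k_3 = -14/9q^2 - 40/9q - 26/9 to the basis.

The other S-polynomials (S(f_1,k_3), S(f_2,k_3)) all reduce to 0 modulo the current basis, so we have a Gröbner basis.
Inter-reduce: drop elements whose leading term is divisible by another's, tail-reduce, and make monic.
Reduced Gröbner basis: {p - 1/3q - 1/3, q^2 + 20/7q + 13/7}.
Label its elements g_1 = p - 1/3q - 1/3, g_2 = q^2 + 20/7q + 13/7.

Reduce h = -2p^3 + 2/3p^2q - 1/3p^2 - 4p modulo G:
  leading term p^3: subtract (-2p^2)·g_1 from -2p^3 + 2/3p^2q - 1/3p^2 - 4p → -p^2 - 4p
  leading term p^2: subtract (-p)·g_1 from -p^2 - 4p → -1/3pq - 13/3p
  leading term pq: subtract (-1/3q)·g_1 from -1/3pq - 13/3p → -13/3p - 1/9q^2 - 1/9q
  leading term p: subtract (-13/3)·g_1 from -13/3p - 1/9q^2 - 1/9q → -1/9q^2 - 14/9q - 13/9
  leading term q^2: subtract (-1/9)·g_2 from -1/9q^2 - 14/9q - 13/9 → -26/21q - 26/21
  leading term q: no divisor's leading term divides it; move -26/21q to the remainder.
  leading term 1: no divisor's leading term divides it; move -26/21 to the remainder.
  normal form = -26/21q - 26/21.
The normal form is nonzero, so h ∉ I. Since h minus its normal form lies in I, I + (h) = I + (r) where r = -26/21q - 26/21; decide whether this ideal is the whole ring.
Run Buchberger on G together with r (pairs among the g_i already reduce to 0 since G is a Gröbner basis):
g_1 = p - 1/3q - 1/3, LT = p.
g_2 = q^2 + 20/7q + 13/7, LT = q^2.
r = -26/21q - 26/21, LT = q.

The S-polynomials (S(g_1,g_2), S(g_1,r), S(g_2,r)) all reduce to 0 modulo the current basis, so we have a Gröbner basis.
Inter-reduce: drop elements whose leading term is divisible by another's, tail-reduce, and make monic.
Reduced Gröbner basis: {p, q + 1}.
The reduced Gröbner basis of I + (h) is {p, q + 1} ≠ {1}, a proper ideal, so the enlarged system stays consistent: h is independent of I, with normal form -26/21q - 26/21.

-2p^3 + 2/3p^2q - 1/3p^2 - 4p is independent of I; its normal form modulo I is -26/21q - 26/21.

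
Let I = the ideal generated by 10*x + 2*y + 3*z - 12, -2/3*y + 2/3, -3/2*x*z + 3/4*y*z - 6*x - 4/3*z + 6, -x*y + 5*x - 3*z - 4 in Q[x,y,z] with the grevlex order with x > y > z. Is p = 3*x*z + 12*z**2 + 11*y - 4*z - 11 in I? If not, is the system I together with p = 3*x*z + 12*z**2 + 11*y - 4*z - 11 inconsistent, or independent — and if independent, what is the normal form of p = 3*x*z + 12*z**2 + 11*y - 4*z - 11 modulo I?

First compute the reduced Gröbner basis of I by Buchberger's algorithm.
f_1 = 10*x + 2*y + 3*z - 12, LT = x.
f_2 = -2/3*y + 2/3, LT = y.
f_3 = -3/2*x*z + 3/4*y*z - 6*x - 4/3*z + 6, LT = x*z.
f_4 = -x*y + 5*x - 3*z - 4, LT = x*y.

S(f_1,f_3): lcm = x*z. S = 7/10*y*z + 3/10*z**2 - 4*x - 94/45*z + 4.
  leading term y*z: subtract (-21/20*z)·f_2 from 7/10*y*z + 3/10*z**2 - 4*x - 94/45*z + 4 → 3/10*z**2 - 4*x - 25/18*z + 4
  leading term z**2: no divisor's leading term divides it; move 3/10*z**2 to the remainder.
  leading term x: subtract (-2/5)·f_1 from -4*x - 25/18*z + 4 → 4/5*y - 17/90*z - 4/5
  leading term y: subtract (-6/5)·f_2 from 4/5*y - 17/90*z - 4/5 → -17/90*z
  leading term z: no divisor's leading term divides it; move -17/90*z to the remainder.
  remainder 3/10*z**2 - 17/90*z ≠ 0; add h_5 = 3/10*z**2 - 17/90*z to the basis.

S(f_1,f_4): lcm = x*y. S = 1/5*y**2 + 3/10*y*z + 5*x - 6/5*y - 3*z - 4.
  leading term y**2: subtract (-3/10*y)·f_2 from 1/5*y**2 + 3/10*y*z + 5*x - 6/5*y - 3*z - 4 → 3/10*y*z + 5*x - y - 3*z - 4
  leading term y*z: subtract (-9/20*z)·f_2 from 3/10*y*z + 5*x - y - 3*z - 4 → 5*x - y - 27/10*z - 4
  leading term x: subtract (1/2)·f_1 from 5*x - y - 27/10*z - 4 → -2*y - 21/5*z + 2
  leading term y: subtract (3)·f_2 from -2*y - 21/5*z + 2 → -21/5*z
  leading term z: no divisor's leading term divides it; move -21/5*z to the remainder.
  remainder -21/5*z ≠ 0; add h_6 = -21/5*z to the basis.

The other S-polynomials (S(f_1,f_2), S(f_2,f_3), S(f_2,f_4), S(f_3,f_4), S(f_1,h_5), S(f_2,h_5), S(f_3,h_5), S(f_4,h_5), S(f_1,h_6), S(f_2,h_6), S(f_3,h_6), S(f_4,h_6), S(h_5,h_6)) all reduce to 0 modulo the current basis, so we have a Gröbner basis.
Inter-reduce: drop elements whose leading term is divisible by another's, tail-reduce, and make monic.
Reduced Gröbner basis: {x - 1, y - 1, z}.
Label its elements g_1 = x - 1, g_2 = y - 1, g_3 = z.

Reduce p = 3*x*z + 12*z**2 + 11*y - 4*z - 11 modulo G:
  leading term x*z: subtract (3*z)·g_1 from 3*x*z + 12*z**2 + 11*y - 4*z - 11 → 12*z**2 + 11*y - z - 11
  leading term z**2: subtract (12*z)·g_3 from 12*z**2 + 11*y - z - 11 → 11*y - z - 11
  leading term y: subtract (11)·g_2 from 11*y - z - 11 → -z
  leading term z: subtract (-1)·g_3 from -z → 0
  normal form = 0.
Since the normal form is 0, p ∈ I.

3*x*z + 12*z**2 + 11*y - 4*z - 11 lies in I (it reduces to 0).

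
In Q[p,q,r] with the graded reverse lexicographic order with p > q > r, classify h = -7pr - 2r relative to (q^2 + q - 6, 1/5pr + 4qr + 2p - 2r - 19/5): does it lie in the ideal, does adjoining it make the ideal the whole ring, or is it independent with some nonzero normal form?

First compute the reduced Gröbner basis of I by Buchberger's algorithm.
f_1 = q^2 + q - 6, LT = q^2.
f_2 = 1/5pr + 4qr + 2p - 2r - 19/5, LT = pr.

The S-polynomials (S(f_1,f_2)) all reduce to 0 modulo the current basis, so we have a Gröbner basis.
Inter-reduce: drop elements whose leading term is divisible by another's, tail-reduce, and make monic.
Reduced Gröbner basis: {q^2 + q - 6, pr + 20qr + 10p - 10r - 19}.
Label its elements g_1 = q^2 + q - 6, g_2 = pr + 20qr + 10p - 10r - 19.

Reduce h = -7pr - 2r modulo G:
  leading term pr: subtract (-7)·g_2 from -7pr - 2r → 140qr + 70p - 72r - 133
  leading term qr: no divisor's leading term divides it; move 140qr to the remainder.
  leading term p: no divisor's leading term divides it; move 70p to the remainder.
  leading term r: no divisor's leading term divides it; move -72r to the remainder.
  leading term 1: no divisor's leading term divides it; move -133 to the remainder.
  normal form = 140qr + 70p - 72r - 133.
The normal form is nonzero, so h ∉ I. Since h minus its normal form lies in I, I + (h) = I + (n) where n = 140qr + 70p - 72r - 133; decide whether this ideal is the whole ring.
Run Buchberger on G together with n (pairs among the g_i already reduce to 0 since G is a Gröbner basis):
g_1 = q^2 + q - 6, LT = q^2.
g_2 = pr + 20qr + 10p - 10r - 19, LT = pr.
n = 140qr + 70p - 72r - 133, LT = qr.

S(g_1,n): lcm = q^2r. S = -1/2pq + 53/35qr + 19/20q - 6r.
  leading term pq: no divisor's leading term divides it; move -1/2pq to the remainder.
  leading term qr: subtract (53/4900)·n from 53/35qr + 19/20q - 6r → -53/70p + 19/20q - 6396/1225r + 1007/700
  leading term p: no divisor's leading term divides it; move -53/70p to the remainder.
  leading term q: no divisor's leading term divides it; move 19/20q to the remainder.
  leading term r: no divisor's leading term divides it; move -6396/1225r to the remainder.
  leading term 1: no divisor's leading term divides it; move 1007/700 to the remainder.
  remainder -1/2pq - 53/70p + 19/20q - 6396/1225r + 1007/700 ≠ 0; add m_4 = -1/2pq - 53/70p + 19/20q - 6396/1225r + 1007/700 to the basis.

S(g_2,n): lcm = pqr. S = 20q^2r - 1/2p^2 + 10pq + 18/35pr - 10qr + 19/20p - 19q.
  leading term q^2r: subtract (20r)·g_1 from 20q^2r - 1/2p^2 + 10pq + 18/35pr - 10qr + 19/20p - 19q → -1/2p^2 + 10pq + 18/35pr - 30qr + 19/20p - 19q + 120r
  leading term p^2: no divisor's leading term divides it; move -1/2p^2 to the remainder.
  leading term pq: subtract (-20)·m_4 from 10pq + 18/35pr - 30qr + 19/20p - 19q + 120r → 18/35pr - 30qr - 1987/140p + 3816/245r + 1007/35
  leading term pr: subtract (18/35)·g_2 from 18/35pr - 30qr - 1987/140p + 3816/245r + 1007/35 → -282/7qr - 2707/140p + 5076/245r + 1349/35
  leading term qr: subtract (-141/490)·n from -282/7qr - 2707/140p + 5076/245r + 1349/35 → 113/140p + 19/70
  leading term p: no divisor's leading term divides it; move 113/140p to the remainder.
  leading term 1: no divisor's leading term divides it; move 19/70 to the remainder.
  remainder -1/2p^2 + 113/140p + 19/70 ≠ 0; add m_5 = -1/2p^2 + 113/140p + 19/70 to the basis.

S(g_2,m_4): lcm = pqr. S = 20q^2r + 10pq - 53/35pr - 81/10qr - 12792/1225r^2 - 19q + 1007/350r.
  leading term q^2r: subtract (20r)·g_1 from 20q^2r + 10pq - 53/35pr - 81/10qr - 12792/1225r^2 - 19q + 1007/350r → 10pq - 53/35pr - 281/10qr - 12792/1225r^2 - 19q + 43007/350r
  leading term pq: subtract (-20)·m_4 from 10pq - 53/35pr - 281/10qr - 12792/1225r^2 - 19q + 43007/350r → -53/35pr - 281/10qr - 12792/1225r^2 - 106/7p + 45209/2450r + 1007/35
  leading term pr: subtract (-53/35)·g_2 from -53/35pr - 281/10qr - 12792/1225r^2 - 106/7p + 45209/2450r + 1007/35 → 153/70qr - 12792/1225r^2 + 8109/2450r
  leading term qr: subtract (153/9800)·n from 153/70qr - 12792/1225r^2 + 8109/2450r → -12792/1225r^2 - 153/140p + 10863/2450r + 2907/1400
  leading term r^2: no divisor's leading term divides it; move -12792/1225r^2 to the remainder.
  leading term p: no divisor's leading term divides it; move -153/140p to the remainder.
  leading term r: no divisor's leading term divides it; move 10863/2450r to the remainder.
  leading term 1: no divisor's leading term divides it; move 2907/1400 to the remainder.
  remainder -12792/1225r^2 - 153/140p + 10863/2450r + 2907/1400 ≠ 0; add m_6 = -12792/1225r^2 - 153/140p + 10863/2450r + 2907/1400 to the basis.

The other S-polynomials (S(g_1,g_2), S(g_1,m_4), S(n,m_4), S(g_1,m_5), S(g_2,m_5), S(n,m_5), S(m_4,m_5), S(g_1,m_6), S(g_2,m_6), S(n,m_6), S(m_4,m_6), S(m_5,m_6)) all reduce to 0 modulo the current basis, so we have a Gröbner basis.
Inter-reduce: drop elements whose leading term is divisible by another's, tail-reduce, and make monic.
Reduced Gröbner basis: {p^2 - 113/70p - 19/35, pq + 53/35p - 19/10q + 12792/1225r - 1007/350, q^2 + q - 6, pr + 2/7r, qr + 1/2p - 18/35r - 19/20, r^2 + 1785/17056p - 3621/8528r - 6783/34112}.
The reduced Gröbner basis of I + (h) is {p^2 - 113/70p - 19/35, pq + 53/35p - 19/10q + 12792/1225r - 1007/350, q^2 + q - 6, pr + 2/7r, qr + 1/2p - 18/35r - 19/20, r^2 + 1785/17056p - 3621/8528r - 6783/34112} ≠ {1}, a proper ideal, so the enlarged system stays consistent: h is independent of I, with normal form 140qr + 70p - 72r - 133.

-7pr - 2r is independent of I; its normal form modulo I is 140qr + 70p - 72r - 133.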